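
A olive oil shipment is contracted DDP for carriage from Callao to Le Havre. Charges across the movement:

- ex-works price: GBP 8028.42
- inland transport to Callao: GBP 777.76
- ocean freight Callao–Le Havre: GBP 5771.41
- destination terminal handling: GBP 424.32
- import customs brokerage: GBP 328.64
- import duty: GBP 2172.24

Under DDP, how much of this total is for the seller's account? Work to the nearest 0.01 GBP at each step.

DDP: the seller bears all costs including import duty.
Seller's account: goods 8028.42 + inland to port 777.76 + freight 5771.41 + destination terminal 424.32 + brokerage 328.64 + duty 2172.24 = 17502.79
Buyer's account: 0.00

Seller's account: GBP 17502.79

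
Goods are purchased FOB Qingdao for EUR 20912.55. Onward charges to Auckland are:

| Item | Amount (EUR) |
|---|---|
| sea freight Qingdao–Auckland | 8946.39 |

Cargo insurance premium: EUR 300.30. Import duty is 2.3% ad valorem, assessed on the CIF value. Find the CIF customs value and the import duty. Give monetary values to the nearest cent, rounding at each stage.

CIF = FOB price + freight + insurance
CIF = 20912.55 + 8946.39 + 300.30 = 30159.24
Import duty = 30159.24 × 2.3% = 693.66

CIF value: EUR 30159.24; import duty: EUR 693.66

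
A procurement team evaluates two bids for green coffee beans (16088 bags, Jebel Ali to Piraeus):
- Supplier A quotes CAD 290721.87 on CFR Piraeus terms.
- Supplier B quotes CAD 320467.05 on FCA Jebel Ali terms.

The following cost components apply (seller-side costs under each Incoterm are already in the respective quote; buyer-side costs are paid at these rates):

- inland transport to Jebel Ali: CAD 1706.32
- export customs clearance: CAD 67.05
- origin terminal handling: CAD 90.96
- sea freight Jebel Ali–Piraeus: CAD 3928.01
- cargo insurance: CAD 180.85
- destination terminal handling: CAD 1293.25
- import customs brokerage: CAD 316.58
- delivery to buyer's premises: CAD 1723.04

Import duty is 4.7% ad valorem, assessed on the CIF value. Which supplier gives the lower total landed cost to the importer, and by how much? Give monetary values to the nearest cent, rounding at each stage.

Supplier A is cheaper by CAD 35351.06

Supplier A (CFR):
CIF value = CFR price + insurance = 290721.87 + 180.85 = 290902.72
Import duty = 290902.72 × 4.7% = 13672.43
Buyer bears (A): 180.85 + 1293.25 + 316.58 + 1723.04 = 3513.72
Landed cost (A) = invoice 290721.87 + 3513.72 + duty 13672.43 = 307908.02
Supplier B (FCA):
CIF value = FCA price + origin terminal + freight + insurance = 320467.05 + 90.96 + 3928.01 + 180.85 = 324666.87
Import duty = 324666.87 × 4.7% = 15259.34
Buyer bears (B): 90.96 + 3928.01 + 180.85 + 1293.25 + 316.58 + 1723.04 = 7532.69
Landed cost (B) = invoice 320467.05 + 7532.69 + duty 15259.34 = 343259.08
Difference = |307908.02 − 343259.08| = 35351.06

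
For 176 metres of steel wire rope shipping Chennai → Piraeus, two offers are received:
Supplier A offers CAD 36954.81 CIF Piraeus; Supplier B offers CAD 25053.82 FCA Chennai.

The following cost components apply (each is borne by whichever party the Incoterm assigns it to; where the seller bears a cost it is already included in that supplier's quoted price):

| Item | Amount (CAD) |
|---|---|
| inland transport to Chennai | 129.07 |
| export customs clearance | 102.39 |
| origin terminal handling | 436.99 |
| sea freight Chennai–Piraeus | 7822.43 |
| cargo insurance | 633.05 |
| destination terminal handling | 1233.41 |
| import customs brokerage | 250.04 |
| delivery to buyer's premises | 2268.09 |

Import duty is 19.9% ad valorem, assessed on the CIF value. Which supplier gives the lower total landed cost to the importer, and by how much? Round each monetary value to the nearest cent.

Supplier B is cheaper by CAD 3607.22

Supplier A (CIF):
The CIF price already equals the CIF value: 36954.81
Import duty = 36954.81 × 19.9% = 7354.01
Buyer bears (A): 1233.41 + 250.04 + 2268.09 = 3751.54
Landed cost (A) = invoice 36954.81 + 3751.54 + duty 7354.01 = 48060.36
Supplier B (FCA):
CIF value = FCA price + origin terminal + freight + insurance = 25053.82 + 436.99 + 7822.43 + 633.05 = 33946.29
Import duty = 33946.29 × 19.9% = 6755.31
Buyer bears (B): 436.99 + 7822.43 + 633.05 + 1233.41 + 250.04 + 2268.09 = 12644.01
Landed cost (B) = invoice 25053.82 + 12644.01 + duty 6755.31 = 44453.14
Difference = |48060.36 − 44453.14| = 3607.22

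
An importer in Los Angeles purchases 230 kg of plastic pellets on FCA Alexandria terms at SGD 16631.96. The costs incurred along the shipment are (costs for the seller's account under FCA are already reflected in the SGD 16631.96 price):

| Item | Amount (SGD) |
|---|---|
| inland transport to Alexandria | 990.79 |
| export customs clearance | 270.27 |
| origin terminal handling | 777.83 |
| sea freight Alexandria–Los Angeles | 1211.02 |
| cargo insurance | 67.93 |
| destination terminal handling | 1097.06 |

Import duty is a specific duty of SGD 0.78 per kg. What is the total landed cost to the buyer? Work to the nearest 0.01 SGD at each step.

Total landed cost: SGD 19965.20

FCA: the seller delivers export-cleared goods to the carrier; the buyer bears costs from that point.
Already in the invoice (seller's account under FCA): inland to port, export clearance — exclude.
CIF value = FCA price + origin terminal + freight + insurance = 16631.96 + 777.83 + 1211.02 + 67.93 = 18688.74
Import duty = 230 × 0.78 = 179.40
Buyer bears: origin terminal 777.83 + freight 1211.02 + insurance 67.93 + destination terminal 1097.06 + duty 179.40 = 3333.24
Landed cost = invoice 16631.96 + 3333.24 = 19965.20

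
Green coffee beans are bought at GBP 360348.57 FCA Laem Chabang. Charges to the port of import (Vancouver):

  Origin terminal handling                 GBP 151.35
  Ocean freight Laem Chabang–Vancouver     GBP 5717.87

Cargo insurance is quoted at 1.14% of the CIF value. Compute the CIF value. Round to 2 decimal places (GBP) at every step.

Let C be the CIF value. C = FCA price + pre-shipment costs + freight + 1.14% × C
C − 1.14% × C = 360348.57 + 151.35 + 5717.87
0.9886 × C = 366217.79
C = 366217.79 / 0.9886 = 370440.82
Insurance premium = 1.14% × 370440.82 = 4223.03

CIF value: GBP 370440.82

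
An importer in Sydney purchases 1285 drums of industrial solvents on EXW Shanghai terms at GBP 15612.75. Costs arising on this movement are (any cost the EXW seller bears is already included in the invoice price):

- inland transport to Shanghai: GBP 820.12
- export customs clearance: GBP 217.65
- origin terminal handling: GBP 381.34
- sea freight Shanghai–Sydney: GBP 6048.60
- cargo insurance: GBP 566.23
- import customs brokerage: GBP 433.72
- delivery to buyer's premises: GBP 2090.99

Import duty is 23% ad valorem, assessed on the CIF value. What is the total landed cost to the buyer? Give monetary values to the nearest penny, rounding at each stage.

Total landed cost: GBP 31610.14

EXW: the seller makes goods available at their premises; the buyer bears all onward costs.
CIF value = EXW price + inland to port + export clearance + origin terminal + freight + insurance = 15612.75 + 820.12 + 217.65 + 381.34 + 6048.60 + 566.23 = 23646.69
Import duty = 23646.69 × 23% = 5438.74
Buyer bears: inland to port 820.12 + export clearance 217.65 + origin terminal 381.34 + freight 6048.60 + insurance 566.23 + brokerage 433.72 + delivery 2090.99 + duty 5438.74 = 15997.39
Landed cost = invoice 15612.75 + 15997.39 = 31610.14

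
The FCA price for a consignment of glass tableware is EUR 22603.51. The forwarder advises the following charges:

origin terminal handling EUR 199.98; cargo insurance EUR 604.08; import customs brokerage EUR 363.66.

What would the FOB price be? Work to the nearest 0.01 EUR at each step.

Not relevant to the conversion: brokerage, insurance — on the buyer under both terms; not part of either seller's price.
From FCA to FOB, the seller additionally bears: origin terminal.
FOB price = 22603.51 + 199.98 = 22803.49

FOB price: EUR 22803.49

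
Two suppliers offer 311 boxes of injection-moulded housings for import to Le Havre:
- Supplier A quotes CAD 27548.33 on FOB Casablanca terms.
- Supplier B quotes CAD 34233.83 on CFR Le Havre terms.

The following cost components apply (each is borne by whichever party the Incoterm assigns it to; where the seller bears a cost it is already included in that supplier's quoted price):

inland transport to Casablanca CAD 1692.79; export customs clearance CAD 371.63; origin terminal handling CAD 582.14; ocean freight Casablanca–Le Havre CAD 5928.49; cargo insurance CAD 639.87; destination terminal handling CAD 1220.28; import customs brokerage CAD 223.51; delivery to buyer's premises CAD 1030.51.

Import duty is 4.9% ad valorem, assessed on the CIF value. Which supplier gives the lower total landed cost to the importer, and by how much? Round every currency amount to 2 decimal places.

Supplier A is cheaper by CAD 794.10

Supplier A (FOB):
CIF value = FOB price + freight + insurance = 27548.33 + 5928.49 + 639.87 = 34116.69
Import duty = 34116.69 × 4.9% = 1671.72
Buyer bears (A): 5928.49 + 639.87 + 1220.28 + 223.51 + 1030.51 = 9042.66
Landed cost (A) = invoice 27548.33 + 9042.66 + duty 1671.72 = 38262.71
Supplier B (CFR):
CIF value = CFR price + insurance = 34233.83 + 639.87 = 34873.70
Import duty = 34873.70 × 4.9% = 1708.81
Buyer bears (B): 639.87 + 1220.28 + 223.51 + 1030.51 = 3114.17
Landed cost (B) = invoice 34233.83 + 3114.17 + duty 1708.81 = 39056.81
Difference = |38262.71 − 39056.81| = 794.10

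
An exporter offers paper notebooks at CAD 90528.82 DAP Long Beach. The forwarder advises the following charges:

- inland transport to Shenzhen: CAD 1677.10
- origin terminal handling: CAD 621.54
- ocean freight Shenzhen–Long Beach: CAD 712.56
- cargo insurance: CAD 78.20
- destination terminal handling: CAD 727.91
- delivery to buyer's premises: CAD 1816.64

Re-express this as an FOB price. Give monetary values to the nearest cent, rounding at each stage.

Not relevant to the conversion: inland to port, origin terminal — on the seller under both DAP and FOB; already in the DAP price and stays in the FOB price.
From DAP to FOB, the seller no longer bears: freight, insurance, destination terminal, delivery.
FOB price = 90528.82 − 712.56 − 78.20 − 727.91 − 1816.64 = 87193.51

FOB price: CAD 87193.51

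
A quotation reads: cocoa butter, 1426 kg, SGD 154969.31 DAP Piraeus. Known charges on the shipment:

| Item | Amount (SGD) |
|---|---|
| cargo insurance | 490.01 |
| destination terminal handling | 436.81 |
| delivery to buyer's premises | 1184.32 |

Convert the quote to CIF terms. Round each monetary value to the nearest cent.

CIF price: SGD 153348.18

Not relevant to the conversion: insurance — on the seller under both DAP and CIF; already in the DAP price and stays in the CIF price.
From DAP to CIF, the seller no longer bears: destination terminal, delivery.
CIF price = 154969.31 − 436.81 − 1184.32 = 153348.18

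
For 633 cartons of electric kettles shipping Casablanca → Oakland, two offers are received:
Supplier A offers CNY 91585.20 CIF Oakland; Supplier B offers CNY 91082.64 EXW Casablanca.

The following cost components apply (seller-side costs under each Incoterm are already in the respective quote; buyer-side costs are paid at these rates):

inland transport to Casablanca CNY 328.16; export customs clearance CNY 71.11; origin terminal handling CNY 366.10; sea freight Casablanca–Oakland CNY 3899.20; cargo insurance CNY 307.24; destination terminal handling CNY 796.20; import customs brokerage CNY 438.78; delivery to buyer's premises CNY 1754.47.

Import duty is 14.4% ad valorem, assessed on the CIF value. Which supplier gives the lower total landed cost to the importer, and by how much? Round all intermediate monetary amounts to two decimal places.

Supplier A is cheaper by CNY 5112.82

Supplier A (CIF):
The CIF price already equals the CIF value: 91585.20
Import duty = 91585.20 × 14.4% = 13188.27
Buyer bears (A): 796.20 + 438.78 + 1754.47 = 2989.45
Landed cost (A) = invoice 91585.20 + 2989.45 + duty 13188.27 = 107762.92
Supplier B (EXW):
CIF value = EXW price + inland to port + export clearance + origin terminal + freight + insurance = 91082.64 + 328.16 + 71.11 + 366.10 + 3899.20 + 307.24 = 96054.45
Import duty = 96054.45 × 14.4% = 13831.84
Buyer bears (B): 328.16 + 71.11 + 366.10 + 3899.20 + 307.24 + 796.20 + 438.78 + 1754.47 = 7961.26
Landed cost (B) = invoice 91082.64 + 7961.26 + duty 13831.84 = 112875.74
Difference = |107762.92 − 112875.74| = 5112.82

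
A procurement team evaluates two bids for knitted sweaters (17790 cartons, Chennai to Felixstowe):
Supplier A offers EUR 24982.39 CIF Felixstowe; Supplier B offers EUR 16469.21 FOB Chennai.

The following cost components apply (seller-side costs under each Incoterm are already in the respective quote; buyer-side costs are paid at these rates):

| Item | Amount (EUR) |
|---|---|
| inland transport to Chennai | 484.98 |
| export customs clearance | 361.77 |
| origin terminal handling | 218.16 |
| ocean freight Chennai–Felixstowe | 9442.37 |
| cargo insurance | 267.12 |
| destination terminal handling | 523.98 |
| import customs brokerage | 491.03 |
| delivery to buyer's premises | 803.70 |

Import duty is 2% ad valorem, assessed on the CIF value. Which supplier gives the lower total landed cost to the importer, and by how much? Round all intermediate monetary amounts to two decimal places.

Supplier A (CIF):
The CIF price already equals the CIF value: 24982.39
Import duty = 24982.39 × 2% = 499.65
Buyer bears (A): 523.98 + 491.03 + 803.70 = 1818.71
Landed cost (A) = invoice 24982.39 + 1818.71 + duty 499.65 = 27300.75
Supplier B (FOB):
CIF value = FOB price + freight + insurance = 16469.21 + 9442.37 + 267.12 = 26178.70
Import duty = 26178.70 × 2% = 523.57
Buyer bears (B): 9442.37 + 267.12 + 523.98 + 491.03 + 803.70 = 11528.20
Landed cost (B) = invoice 16469.21 + 11528.20 + duty 523.57 = 28520.98
Difference = |27300.75 − 28520.98| = 1220.23

Supplier A is cheaper by EUR 1220.23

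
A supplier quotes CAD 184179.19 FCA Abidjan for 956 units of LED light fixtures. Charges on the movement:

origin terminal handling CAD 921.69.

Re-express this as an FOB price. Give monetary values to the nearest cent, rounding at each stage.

From FCA to FOB, the seller additionally bears: origin terminal.
FOB price = 184179.19 + 921.69 = 185100.88

FOB price: CAD 185100.88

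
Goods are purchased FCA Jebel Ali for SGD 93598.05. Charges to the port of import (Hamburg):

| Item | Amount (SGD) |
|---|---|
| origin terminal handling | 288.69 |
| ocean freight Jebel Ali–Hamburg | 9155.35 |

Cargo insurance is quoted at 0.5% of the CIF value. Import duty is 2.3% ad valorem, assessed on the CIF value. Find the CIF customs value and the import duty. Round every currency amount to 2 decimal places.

CIF value: SGD 103559.89; import duty: SGD 2381.88

Let C be the CIF value. C = FCA price + pre-shipment costs + freight + 0.5% × C
C − 0.5% × C = 93598.05 + 288.69 + 9155.35
0.995 × C = 103042.09
C = 103042.09 / 0.995 = 103559.89
Insurance premium = 0.5% × 103559.89 = 517.80
Import duty = 103559.89 × 2.3% = 2381.88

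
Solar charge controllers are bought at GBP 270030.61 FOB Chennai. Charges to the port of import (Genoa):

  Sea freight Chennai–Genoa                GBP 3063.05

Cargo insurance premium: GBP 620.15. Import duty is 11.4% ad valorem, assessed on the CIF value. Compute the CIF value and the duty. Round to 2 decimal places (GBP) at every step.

CIF value: GBP 273713.81; import duty: GBP 31203.37

CIF = FOB price + freight + insurance
CIF = 270030.61 + 3063.05 + 620.15 = 273713.81
Import duty = 273713.81 × 11.4% = 31203.37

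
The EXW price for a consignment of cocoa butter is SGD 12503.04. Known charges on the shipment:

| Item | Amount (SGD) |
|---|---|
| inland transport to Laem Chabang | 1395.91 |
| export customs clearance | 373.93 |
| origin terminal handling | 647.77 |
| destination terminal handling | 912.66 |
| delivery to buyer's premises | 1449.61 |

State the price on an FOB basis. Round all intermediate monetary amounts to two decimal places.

FOB price: SGD 14920.65

Not relevant to the conversion: destination terminal, delivery — on the buyer under both terms; not part of either seller's price.
From EXW to FOB, the seller additionally bears: inland to port, export clearance, origin terminal.
FOB price = 12503.04 + 1395.91 + 373.93 + 647.77 = 14920.65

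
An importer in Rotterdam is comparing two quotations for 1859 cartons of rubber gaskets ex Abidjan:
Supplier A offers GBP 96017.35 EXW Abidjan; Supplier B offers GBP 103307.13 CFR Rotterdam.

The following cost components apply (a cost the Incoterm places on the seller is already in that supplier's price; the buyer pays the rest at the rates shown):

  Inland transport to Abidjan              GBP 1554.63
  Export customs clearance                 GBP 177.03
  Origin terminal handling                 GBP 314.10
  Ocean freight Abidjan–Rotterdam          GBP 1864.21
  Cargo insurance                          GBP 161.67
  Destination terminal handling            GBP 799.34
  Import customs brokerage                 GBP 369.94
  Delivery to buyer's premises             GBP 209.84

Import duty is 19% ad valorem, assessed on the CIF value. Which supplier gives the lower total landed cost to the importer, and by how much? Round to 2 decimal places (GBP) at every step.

Supplier A is cheaper by GBP 4021.97

Supplier A (EXW):
CIF value = EXW price + inland to port + export clearance + origin terminal + freight + insurance = 96017.35 + 1554.63 + 177.03 + 314.10 + 1864.21 + 161.67 = 100088.99
Import duty = 100088.99 × 19% = 19016.91
Buyer bears (A): 1554.63 + 177.03 + 314.10 + 1864.21 + 161.67 + 799.34 + 369.94 + 209.84 = 5450.76
Landed cost (A) = invoice 96017.35 + 5450.76 + duty 19016.91 = 120485.02
Supplier B (CFR):
CIF value = CFR price + insurance = 103307.13 + 161.67 = 103468.80
Import duty = 103468.80 × 19% = 19659.07
Buyer bears (B): 161.67 + 799.34 + 369.94 + 209.84 = 1540.79
Landed cost (B) = invoice 103307.13 + 1540.79 + duty 19659.07 = 124506.99
Difference = |120485.02 − 124506.99| = 4021.97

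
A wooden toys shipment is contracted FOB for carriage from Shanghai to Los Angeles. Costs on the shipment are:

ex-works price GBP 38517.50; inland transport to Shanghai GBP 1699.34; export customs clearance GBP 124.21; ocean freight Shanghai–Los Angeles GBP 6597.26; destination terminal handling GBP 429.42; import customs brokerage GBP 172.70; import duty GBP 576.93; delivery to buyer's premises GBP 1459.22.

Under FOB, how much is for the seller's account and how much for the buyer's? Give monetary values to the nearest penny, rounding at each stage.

FOB: the seller bears costs until goods are on board at the origin port; the buyer bears freight, insurance and all costs thereafter.
Seller's account: goods 38517.50 + inland to port 1699.34 + export clearance 124.21 = 40341.05
Buyer's account: freight 6597.26 + destination terminal 429.42 + brokerage 172.70 + duty 576.93 + delivery 1459.22 = 9235.53

Seller: GBP 40341.05; buyer: GBP 9235.53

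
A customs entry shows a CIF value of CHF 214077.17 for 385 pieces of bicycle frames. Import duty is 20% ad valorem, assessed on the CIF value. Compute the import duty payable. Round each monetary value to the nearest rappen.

Import duty = 214077.17 × 20% = 42815.43

Import duty: CHF 42815.43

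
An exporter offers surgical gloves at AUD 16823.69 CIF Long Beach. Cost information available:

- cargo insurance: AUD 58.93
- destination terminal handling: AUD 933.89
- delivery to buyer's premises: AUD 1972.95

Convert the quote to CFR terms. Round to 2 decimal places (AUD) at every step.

CFR price: AUD 16764.76

Not relevant to the conversion: delivery, destination terminal — on the buyer under both terms; not part of either seller's price.
From CIF to CFR, the seller no longer bears: insurance.
CFR price = 16823.69 − 58.93 = 16764.76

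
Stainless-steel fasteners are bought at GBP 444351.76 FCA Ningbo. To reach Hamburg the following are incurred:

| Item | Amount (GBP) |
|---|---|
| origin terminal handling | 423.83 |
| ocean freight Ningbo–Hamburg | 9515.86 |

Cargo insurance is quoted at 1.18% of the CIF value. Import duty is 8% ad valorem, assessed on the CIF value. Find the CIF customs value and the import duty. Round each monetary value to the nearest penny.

CIF value: GBP 459716.10; import duty: GBP 36777.29

Let C be the CIF value. C = FCA price + pre-shipment costs + freight + 1.18% × C
C − 1.18% × C = 444351.76 + 423.83 + 9515.86
0.9882 × C = 454291.45
C = 454291.45 / 0.9882 = 459716.10
Insurance premium = 1.18% × 459716.10 = 5424.65
Import duty = 459716.10 × 8% = 36777.29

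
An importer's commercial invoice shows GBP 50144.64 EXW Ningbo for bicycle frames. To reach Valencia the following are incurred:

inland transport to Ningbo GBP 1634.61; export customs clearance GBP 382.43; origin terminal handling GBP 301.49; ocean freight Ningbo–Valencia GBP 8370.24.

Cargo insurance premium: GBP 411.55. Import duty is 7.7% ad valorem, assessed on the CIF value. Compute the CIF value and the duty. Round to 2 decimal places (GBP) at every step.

CIF value: GBP 61244.96; import duty: GBP 4715.86

CIF = EXW price + pre-shipment costs + freight + insurance
CIF = 50144.64 + 1634.61 + 382.43 + 301.49 + 8370.24 + 411.55 = 61244.96
Import duty = 61244.96 × 7.7% = 4715.86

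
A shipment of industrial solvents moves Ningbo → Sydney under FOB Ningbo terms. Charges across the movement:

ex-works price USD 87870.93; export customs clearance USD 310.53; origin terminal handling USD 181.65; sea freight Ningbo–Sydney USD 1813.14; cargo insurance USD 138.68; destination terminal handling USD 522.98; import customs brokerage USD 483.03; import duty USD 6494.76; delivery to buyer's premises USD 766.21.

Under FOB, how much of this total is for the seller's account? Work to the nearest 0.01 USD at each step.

Seller's account: USD 88363.11

FOB: the seller bears costs until goods are on board at the origin port; the buyer bears freight, insurance and all costs thereafter.
Seller's account: goods 87870.93 + export clearance 310.53 + origin terminal 181.65 = 88363.11
Buyer's account: freight 1813.14 + insurance 138.68 + destination terminal 522.98 + brokerage 483.03 + duty 6494.76 + delivery 766.21 = 10218.80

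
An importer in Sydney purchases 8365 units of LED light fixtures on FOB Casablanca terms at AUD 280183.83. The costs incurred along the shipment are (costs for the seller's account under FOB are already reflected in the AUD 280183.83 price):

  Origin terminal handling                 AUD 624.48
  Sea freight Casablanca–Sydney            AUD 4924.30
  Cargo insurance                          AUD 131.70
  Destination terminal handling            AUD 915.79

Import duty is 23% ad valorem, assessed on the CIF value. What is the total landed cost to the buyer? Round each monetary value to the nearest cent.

Total landed cost: AUD 351760.78

FOB: the seller bears costs until goods are on board at the origin port; the buyer bears freight, insurance and all costs thereafter.
Already in the invoice (seller's account under FOB): origin terminal — exclude.
CIF value = FOB price + freight + insurance = 280183.83 + 4924.30 + 131.70 = 285239.83
Import duty = 285239.83 × 23% = 65605.16
Buyer bears: freight 4924.30 + insurance 131.70 + destination terminal 915.79 + duty 65605.16 = 71576.95
Landed cost = invoice 280183.83 + 71576.95 = 351760.78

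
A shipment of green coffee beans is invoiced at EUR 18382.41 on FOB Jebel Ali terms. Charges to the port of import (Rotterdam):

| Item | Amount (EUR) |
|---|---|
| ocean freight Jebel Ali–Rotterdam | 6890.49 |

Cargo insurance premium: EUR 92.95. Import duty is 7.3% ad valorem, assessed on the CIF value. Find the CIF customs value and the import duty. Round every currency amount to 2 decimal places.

CIF = FOB price + freight + insurance
CIF = 18382.41 + 6890.49 + 92.95 = 25365.85
Import duty = 25365.85 × 7.3% = 1851.71

CIF value: EUR 25365.85; import duty: EUR 1851.71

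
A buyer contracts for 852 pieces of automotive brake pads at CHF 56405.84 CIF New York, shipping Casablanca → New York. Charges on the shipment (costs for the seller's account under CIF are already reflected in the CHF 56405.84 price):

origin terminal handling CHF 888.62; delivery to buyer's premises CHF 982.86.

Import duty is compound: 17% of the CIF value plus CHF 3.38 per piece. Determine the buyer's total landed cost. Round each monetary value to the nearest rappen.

CIF: the seller pays costs through ocean freight and marine insurance to the destination port.
Already in the invoice (seller's account under CIF): origin terminal — exclude.
The CIF price already equals the CIF value: 56405.84
Ad valorem component: 56405.84 × 17% = 9588.99
Specific component: 852 × 3.38 = 2879.76
Import duty = 9588.99 + 2879.76 = 12468.75
Buyer bears: delivery 982.86 + duty 12468.75 = 13451.61
Landed cost = invoice 56405.84 + 13451.61 = 69857.45

Total landed cost: CHF 69857.45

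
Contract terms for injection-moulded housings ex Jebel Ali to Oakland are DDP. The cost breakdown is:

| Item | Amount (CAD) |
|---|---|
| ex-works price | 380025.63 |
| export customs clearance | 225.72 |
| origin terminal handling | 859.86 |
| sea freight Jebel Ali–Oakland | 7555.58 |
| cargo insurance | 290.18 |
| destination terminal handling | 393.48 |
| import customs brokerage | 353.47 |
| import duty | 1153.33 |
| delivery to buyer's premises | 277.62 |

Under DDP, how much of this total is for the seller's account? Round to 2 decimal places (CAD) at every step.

DDP: the seller bears all costs including import duty.
Seller's account: goods 380025.63 + export clearance 225.72 + origin terminal 859.86 + freight 7555.58 + insurance 290.18 + destination terminal 393.48 + brokerage 353.47 + duty 1153.33 + delivery 277.62 = 391134.87
Buyer's account: 0.00

Seller's account: CAD 391134.87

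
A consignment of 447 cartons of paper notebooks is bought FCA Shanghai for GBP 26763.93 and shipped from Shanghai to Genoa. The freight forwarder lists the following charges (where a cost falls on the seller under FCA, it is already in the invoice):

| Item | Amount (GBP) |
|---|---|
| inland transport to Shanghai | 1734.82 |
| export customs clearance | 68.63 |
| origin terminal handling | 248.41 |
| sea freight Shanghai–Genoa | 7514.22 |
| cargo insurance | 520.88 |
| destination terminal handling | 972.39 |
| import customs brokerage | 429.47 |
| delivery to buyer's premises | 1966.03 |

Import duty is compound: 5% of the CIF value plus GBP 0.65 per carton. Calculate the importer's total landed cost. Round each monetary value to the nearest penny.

FCA: the seller delivers export-cleared goods to the carrier; the buyer bears costs from that point.
Already in the invoice (seller's account under FCA): inland to port, export clearance — exclude.
CIF value = FCA price + origin terminal + freight + insurance = 26763.93 + 248.41 + 7514.22 + 520.88 = 35047.44
Ad valorem component: 35047.44 × 5% = 1752.37
Specific component: 447 × 0.65 = 290.55
Import duty = 1752.37 + 290.55 = 2042.92
Buyer bears: origin terminal 248.41 + freight 7514.22 + insurance 520.88 + destination terminal 972.39 + brokerage 429.47 + delivery 1966.03 + duty 2042.92 = 13694.32
Landed cost = invoice 26763.93 + 13694.32 = 40458.25

Total landed cost: GBP 40458.25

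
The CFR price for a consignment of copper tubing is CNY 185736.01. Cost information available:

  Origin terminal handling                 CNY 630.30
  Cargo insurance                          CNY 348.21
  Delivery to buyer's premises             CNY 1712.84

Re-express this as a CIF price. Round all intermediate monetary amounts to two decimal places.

CIF price: CNY 186084.22

Not relevant to the conversion: origin terminal — on the seller under both CFR and CIF; already in the CFR price and stays in the CIF price. delivery — on the buyer under both terms; not part of either seller's price.
From CFR to CIF, the seller additionally bears: insurance.
CIF price = 185736.01 + 348.21 = 186084.22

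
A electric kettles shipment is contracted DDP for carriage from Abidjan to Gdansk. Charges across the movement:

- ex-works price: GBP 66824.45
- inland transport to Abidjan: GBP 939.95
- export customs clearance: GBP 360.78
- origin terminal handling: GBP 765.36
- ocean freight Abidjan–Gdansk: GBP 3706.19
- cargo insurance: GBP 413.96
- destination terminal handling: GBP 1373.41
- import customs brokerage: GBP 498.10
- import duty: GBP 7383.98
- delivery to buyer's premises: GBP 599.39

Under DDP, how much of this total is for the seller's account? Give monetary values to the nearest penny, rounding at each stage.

DDP: the seller bears all costs including import duty.
Seller's account: goods 66824.45 + inland to port 939.95 + export clearance 360.78 + origin terminal 765.36 + freight 3706.19 + insurance 413.96 + destination terminal 1373.41 + brokerage 498.10 + duty 7383.98 + delivery 599.39 = 82865.57
Buyer's account: 0.00

Seller's account: GBP 82865.57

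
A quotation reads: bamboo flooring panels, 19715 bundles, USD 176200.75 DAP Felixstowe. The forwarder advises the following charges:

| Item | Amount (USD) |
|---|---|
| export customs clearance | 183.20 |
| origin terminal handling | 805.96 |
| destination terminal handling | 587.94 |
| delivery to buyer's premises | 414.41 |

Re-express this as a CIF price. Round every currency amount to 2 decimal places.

Not relevant to the conversion: origin terminal, export clearance — on the seller under both DAP and CIF; already in the DAP price and stays in the CIF price.
From DAP to CIF, the seller no longer bears: destination terminal, delivery.
CIF price = 176200.75 − 587.94 − 414.41 = 175198.40

CIF price: USD 175198.40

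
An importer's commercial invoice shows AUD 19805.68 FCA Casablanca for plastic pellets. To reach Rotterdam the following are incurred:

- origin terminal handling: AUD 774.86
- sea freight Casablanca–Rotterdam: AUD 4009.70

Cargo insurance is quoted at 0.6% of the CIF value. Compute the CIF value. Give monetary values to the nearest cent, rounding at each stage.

Let C be the CIF value. C = FCA price + pre-shipment costs + freight + 0.6% × C
C − 0.6% × C = 19805.68 + 774.86 + 4009.70
0.994 × C = 24590.24
C = 24590.24 / 0.994 = 24738.67
Insurance premium = 0.6% × 24738.67 = 148.43

CIF value: AUD 24738.67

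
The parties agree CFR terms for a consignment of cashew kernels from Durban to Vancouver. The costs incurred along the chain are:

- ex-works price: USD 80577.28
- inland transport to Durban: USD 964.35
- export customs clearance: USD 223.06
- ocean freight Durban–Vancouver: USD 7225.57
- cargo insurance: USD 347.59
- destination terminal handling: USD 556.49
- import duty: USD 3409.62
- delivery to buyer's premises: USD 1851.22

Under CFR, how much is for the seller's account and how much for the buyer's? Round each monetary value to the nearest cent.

CFR: the seller pays costs through ocean freight to the destination port, but not insurance.
Seller's account: goods 80577.28 + inland to port 964.35 + export clearance 223.06 + freight 7225.57 = 88990.26
Buyer's account: insurance 347.59 + destination terminal 556.49 + duty 3409.62 + delivery 1851.22 = 6164.92

Seller: USD 88990.26; buyer: USD 6164.92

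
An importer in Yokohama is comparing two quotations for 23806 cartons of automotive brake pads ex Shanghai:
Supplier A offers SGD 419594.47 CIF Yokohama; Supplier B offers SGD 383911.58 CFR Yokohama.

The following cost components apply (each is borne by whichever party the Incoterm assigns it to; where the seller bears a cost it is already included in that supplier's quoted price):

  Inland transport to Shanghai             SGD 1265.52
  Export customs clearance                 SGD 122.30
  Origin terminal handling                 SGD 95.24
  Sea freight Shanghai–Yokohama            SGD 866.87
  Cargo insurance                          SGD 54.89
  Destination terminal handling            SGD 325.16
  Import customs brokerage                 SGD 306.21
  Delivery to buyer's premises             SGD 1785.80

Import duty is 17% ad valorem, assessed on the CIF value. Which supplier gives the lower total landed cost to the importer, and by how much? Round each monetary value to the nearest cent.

Supplier A (CIF):
The CIF price already equals the CIF value: 419594.47
Import duty = 419594.47 × 17% = 71331.06
Buyer bears (A): 325.16 + 306.21 + 1785.80 = 2417.17
Landed cost (A) = invoice 419594.47 + 2417.17 + duty 71331.06 = 493342.70
Supplier B (CFR):
CIF value = CFR price + insurance = 383911.58 + 54.89 = 383966.47
Import duty = 383966.47 × 17% = 65274.30
Buyer bears (B): 54.89 + 325.16 + 306.21 + 1785.80 = 2472.06
Landed cost (B) = invoice 383911.58 + 2472.06 + duty 65274.30 = 451657.94
Difference = |493342.70 − 451657.94| = 41684.76

Supplier B is cheaper by SGD 41684.76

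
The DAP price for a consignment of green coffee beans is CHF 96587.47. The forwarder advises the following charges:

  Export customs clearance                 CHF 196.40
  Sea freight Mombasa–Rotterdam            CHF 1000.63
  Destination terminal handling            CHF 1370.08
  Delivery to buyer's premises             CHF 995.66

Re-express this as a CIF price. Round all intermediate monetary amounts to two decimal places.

CIF price: CHF 94221.73

Not relevant to the conversion: freight, export clearance — on the seller under both DAP and CIF; already in the DAP price and stays in the CIF price.
From DAP to CIF, the seller no longer bears: destination terminal, delivery.
CIF price = 96587.47 − 1370.08 − 995.66 = 94221.73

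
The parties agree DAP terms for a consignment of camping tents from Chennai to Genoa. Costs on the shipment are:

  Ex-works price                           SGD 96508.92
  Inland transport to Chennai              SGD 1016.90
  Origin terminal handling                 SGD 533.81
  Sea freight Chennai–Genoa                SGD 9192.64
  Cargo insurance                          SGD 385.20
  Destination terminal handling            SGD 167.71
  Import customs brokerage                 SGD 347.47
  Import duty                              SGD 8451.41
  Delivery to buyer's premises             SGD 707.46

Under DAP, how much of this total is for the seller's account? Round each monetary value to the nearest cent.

Seller's account: SGD 108512.64

DAP: the seller bears all costs to the named destination except import duty and clearance.
Seller's account: goods 96508.92 + inland to port 1016.90 + origin terminal 533.81 + freight 9192.64 + insurance 385.20 + destination terminal 167.71 + delivery 707.46 = 108512.64
Buyer's account: brokerage 347.47 + duty 8451.41 = 8798.88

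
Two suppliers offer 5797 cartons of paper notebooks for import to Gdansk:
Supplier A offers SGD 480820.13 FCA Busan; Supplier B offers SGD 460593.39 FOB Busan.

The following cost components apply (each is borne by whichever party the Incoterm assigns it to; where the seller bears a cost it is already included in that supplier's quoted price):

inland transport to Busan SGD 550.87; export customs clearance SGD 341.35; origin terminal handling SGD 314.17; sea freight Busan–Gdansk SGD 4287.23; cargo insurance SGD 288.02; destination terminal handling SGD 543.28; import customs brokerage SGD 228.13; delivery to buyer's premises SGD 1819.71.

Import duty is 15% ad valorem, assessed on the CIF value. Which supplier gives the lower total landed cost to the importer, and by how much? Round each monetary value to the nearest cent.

Supplier B is cheaper by SGD 23622.04

Supplier A (FCA):
CIF value = FCA price + origin terminal + freight + insurance = 480820.13 + 314.17 + 4287.23 + 288.02 = 485709.55
Import duty = 485709.55 × 15% = 72856.43
Buyer bears (A): 314.17 + 4287.23 + 288.02 + 543.28 + 228.13 + 1819.71 = 7480.54
Landed cost (A) = invoice 480820.13 + 7480.54 + duty 72856.43 = 561157.10
Supplier B (FOB):
CIF value = FOB price + freight + insurance = 460593.39 + 4287.23 + 288.02 = 465168.64
Import duty = 465168.64 × 15% = 69775.30
Buyer bears (B): 4287.23 + 288.02 + 543.28 + 228.13 + 1819.71 = 7166.37
Landed cost (B) = invoice 460593.39 + 7166.37 + duty 69775.30 = 537535.06
Difference = |561157.10 − 537535.06| = 23622.04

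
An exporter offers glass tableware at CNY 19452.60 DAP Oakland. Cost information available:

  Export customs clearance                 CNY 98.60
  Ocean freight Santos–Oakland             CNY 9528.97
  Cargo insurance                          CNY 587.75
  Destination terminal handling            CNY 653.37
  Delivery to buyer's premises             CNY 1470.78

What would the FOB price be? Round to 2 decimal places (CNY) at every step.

FOB price: CNY 7211.73

Not relevant to the conversion: export clearance — on the seller under both DAP and FOB; already in the DAP price and stays in the FOB price.
From DAP to FOB, the seller no longer bears: freight, insurance, destination terminal, delivery.
FOB price = 19452.60 − 9528.97 − 587.75 − 653.37 − 1470.78 = 7211.73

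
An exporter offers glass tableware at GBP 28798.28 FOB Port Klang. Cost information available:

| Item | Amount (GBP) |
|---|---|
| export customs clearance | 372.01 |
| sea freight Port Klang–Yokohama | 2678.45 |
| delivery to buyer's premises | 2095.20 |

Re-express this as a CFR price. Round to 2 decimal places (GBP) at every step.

Not relevant to the conversion: export clearance — on the seller under both FOB and CFR; already in the FOB price and stays in the CFR price. delivery — on the buyer under both terms; not part of either seller's price.
From FOB to CFR, the seller additionally bears: freight.
CFR price = 28798.28 + 2678.45 = 31476.73

CFR price: GBP 31476.73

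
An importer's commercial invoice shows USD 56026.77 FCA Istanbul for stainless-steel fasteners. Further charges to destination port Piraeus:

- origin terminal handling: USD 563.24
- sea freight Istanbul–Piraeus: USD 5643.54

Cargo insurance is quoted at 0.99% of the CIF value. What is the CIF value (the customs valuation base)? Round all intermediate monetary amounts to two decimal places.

CIF value: USD 62855.82

Let C be the CIF value. C = FCA price + pre-shipment costs + freight + 0.99% × C
C − 0.99% × C = 56026.77 + 563.24 + 5643.54
0.9901 × C = 62233.55
C = 62233.55 / 0.9901 = 62855.82
Insurance premium = 0.99% × 62855.82 = 622.27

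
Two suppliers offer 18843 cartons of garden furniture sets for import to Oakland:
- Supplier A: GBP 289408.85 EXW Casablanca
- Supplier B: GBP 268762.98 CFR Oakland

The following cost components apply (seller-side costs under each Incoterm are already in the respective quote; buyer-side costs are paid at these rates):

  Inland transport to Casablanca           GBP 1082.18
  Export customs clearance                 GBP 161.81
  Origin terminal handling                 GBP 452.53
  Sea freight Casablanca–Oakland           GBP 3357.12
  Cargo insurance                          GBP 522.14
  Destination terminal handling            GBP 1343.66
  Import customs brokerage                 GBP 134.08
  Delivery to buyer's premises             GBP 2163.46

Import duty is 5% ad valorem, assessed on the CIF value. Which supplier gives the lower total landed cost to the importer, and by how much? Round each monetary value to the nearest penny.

Supplier B is cheaper by GBP 26984.48

Supplier A (EXW):
CIF value = EXW price + inland to port + export clearance + origin terminal + freight + insurance = 289408.85 + 1082.18 + 161.81 + 452.53 + 3357.12 + 522.14 = 294984.63
Import duty = 294984.63 × 5% = 14749.23
Buyer bears (A): 1082.18 + 161.81 + 452.53 + 3357.12 + 522.14 + 1343.66 + 134.08 + 2163.46 = 9216.98
Landed cost (A) = invoice 289408.85 + 9216.98 + duty 14749.23 = 313375.06
Supplier B (CFR):
CIF value = CFR price + insurance = 268762.98 + 522.14 = 269285.12
Import duty = 269285.12 × 5% = 13464.26
Buyer bears (B): 522.14 + 1343.66 + 134.08 + 2163.46 = 4163.34
Landed cost (B) = invoice 268762.98 + 4163.34 + duty 13464.26 = 286390.58
Difference = |313375.06 − 286390.58| = 26984.48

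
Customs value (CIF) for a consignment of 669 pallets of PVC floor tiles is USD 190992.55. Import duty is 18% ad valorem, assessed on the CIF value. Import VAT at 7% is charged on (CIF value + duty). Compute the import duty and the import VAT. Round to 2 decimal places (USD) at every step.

Import duty = 190992.55 × 18% = 34378.66
VAT base = CIF + duty = 190992.55 + 34378.66 = 225371.21
Import VAT = 225371.21 × 7% = 15775.98

Import duty: USD 34378.66; import VAT: USD 15775.98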